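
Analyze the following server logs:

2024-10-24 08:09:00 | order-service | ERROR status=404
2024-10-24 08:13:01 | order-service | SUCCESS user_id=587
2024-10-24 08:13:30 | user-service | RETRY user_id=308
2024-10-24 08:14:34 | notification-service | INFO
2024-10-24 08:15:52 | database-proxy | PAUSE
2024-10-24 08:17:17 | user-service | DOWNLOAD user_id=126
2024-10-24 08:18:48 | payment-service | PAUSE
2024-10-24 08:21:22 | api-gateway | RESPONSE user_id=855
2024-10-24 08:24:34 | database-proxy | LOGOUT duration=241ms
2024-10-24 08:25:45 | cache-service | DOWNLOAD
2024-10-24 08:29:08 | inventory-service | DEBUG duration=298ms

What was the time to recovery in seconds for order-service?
241

To calculate recovery time:

1. Find ERROR event for order-service: 2024-10-24 08:09:00
2. Find next SUCCESS event for order-service: 2024-10-24 08:13:01
3. Recovery time: 2024-10-24 08:13:01 - 2024-10-24 08:09:00 = 241 seconds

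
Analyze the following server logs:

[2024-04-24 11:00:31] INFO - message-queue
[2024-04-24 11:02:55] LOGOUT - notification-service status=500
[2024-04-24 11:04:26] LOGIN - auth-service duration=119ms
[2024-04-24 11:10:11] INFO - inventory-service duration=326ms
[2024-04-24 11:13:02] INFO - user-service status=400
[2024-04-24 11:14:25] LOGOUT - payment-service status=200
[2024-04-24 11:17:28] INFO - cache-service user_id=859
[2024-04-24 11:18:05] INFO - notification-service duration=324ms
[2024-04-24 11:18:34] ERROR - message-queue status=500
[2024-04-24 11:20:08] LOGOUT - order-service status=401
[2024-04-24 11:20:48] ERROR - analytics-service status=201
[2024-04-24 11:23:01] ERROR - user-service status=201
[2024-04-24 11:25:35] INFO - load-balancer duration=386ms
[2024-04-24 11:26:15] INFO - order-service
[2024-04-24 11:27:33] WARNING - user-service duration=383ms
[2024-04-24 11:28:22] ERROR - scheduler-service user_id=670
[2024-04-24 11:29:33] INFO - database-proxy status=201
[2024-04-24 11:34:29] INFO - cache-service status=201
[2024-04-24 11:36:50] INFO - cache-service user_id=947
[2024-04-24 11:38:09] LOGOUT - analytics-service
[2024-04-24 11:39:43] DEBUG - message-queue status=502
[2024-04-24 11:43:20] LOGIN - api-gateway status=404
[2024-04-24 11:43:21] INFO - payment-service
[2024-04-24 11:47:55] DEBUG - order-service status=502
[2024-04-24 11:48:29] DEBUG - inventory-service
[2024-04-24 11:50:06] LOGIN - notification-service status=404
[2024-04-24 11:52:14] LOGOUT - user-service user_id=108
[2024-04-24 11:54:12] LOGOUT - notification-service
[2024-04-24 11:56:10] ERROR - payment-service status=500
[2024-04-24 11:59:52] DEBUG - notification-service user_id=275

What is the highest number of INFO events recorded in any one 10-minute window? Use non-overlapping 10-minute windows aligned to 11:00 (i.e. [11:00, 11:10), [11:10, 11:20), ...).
4

To find the burst window:

1. Divide the log period into non-overlapping 10-minute windows starting at 11:00
2. Count INFO events in each window
3. Find the window with maximum count
4. Maximum events in a window: 4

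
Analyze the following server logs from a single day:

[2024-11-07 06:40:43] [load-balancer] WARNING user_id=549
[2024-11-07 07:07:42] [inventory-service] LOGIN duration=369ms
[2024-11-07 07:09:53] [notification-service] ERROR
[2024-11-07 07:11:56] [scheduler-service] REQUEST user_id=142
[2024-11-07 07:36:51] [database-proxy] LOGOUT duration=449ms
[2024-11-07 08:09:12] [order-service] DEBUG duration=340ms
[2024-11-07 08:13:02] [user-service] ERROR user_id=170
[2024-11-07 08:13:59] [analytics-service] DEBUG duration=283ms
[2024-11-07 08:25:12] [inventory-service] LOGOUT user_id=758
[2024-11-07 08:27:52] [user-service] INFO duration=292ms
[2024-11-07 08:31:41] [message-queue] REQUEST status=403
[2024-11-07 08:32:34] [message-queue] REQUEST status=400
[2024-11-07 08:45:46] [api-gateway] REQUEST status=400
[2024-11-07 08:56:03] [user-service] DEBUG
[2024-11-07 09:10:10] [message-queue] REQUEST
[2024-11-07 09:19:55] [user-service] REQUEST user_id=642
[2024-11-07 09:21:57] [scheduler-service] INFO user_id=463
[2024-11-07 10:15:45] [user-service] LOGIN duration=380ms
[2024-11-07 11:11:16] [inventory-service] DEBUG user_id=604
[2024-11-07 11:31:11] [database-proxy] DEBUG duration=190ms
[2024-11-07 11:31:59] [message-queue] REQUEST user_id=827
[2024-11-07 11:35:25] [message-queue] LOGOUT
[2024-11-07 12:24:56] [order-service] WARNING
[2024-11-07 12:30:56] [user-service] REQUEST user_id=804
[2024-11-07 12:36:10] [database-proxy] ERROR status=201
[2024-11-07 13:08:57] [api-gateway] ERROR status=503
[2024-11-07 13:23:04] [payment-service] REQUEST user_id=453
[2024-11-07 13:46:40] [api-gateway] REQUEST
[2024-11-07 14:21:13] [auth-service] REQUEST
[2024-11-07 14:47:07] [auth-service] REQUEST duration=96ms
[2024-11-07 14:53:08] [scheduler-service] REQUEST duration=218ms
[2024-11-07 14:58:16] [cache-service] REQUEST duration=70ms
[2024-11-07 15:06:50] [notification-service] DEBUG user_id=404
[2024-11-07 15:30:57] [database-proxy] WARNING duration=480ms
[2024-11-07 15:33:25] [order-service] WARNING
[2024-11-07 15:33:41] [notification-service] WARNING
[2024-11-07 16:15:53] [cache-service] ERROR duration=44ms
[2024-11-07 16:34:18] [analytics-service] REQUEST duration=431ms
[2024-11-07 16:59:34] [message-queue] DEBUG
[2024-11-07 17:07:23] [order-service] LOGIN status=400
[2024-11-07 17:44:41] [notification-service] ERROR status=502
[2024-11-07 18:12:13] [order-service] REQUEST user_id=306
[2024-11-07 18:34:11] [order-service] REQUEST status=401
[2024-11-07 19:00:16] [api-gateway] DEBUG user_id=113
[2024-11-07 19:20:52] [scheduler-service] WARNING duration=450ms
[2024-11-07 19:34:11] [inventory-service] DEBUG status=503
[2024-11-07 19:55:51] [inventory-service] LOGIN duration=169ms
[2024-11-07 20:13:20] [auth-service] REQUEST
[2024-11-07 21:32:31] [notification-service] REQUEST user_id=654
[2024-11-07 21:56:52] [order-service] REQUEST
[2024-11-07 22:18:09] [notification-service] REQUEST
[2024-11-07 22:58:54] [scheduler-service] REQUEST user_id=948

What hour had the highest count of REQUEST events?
14

To find the peak hour:

1. Group all REQUEST events by hour
2. Count events in each hour
3. Find hour with maximum count
4. Peak hour: 14 (with 4 events)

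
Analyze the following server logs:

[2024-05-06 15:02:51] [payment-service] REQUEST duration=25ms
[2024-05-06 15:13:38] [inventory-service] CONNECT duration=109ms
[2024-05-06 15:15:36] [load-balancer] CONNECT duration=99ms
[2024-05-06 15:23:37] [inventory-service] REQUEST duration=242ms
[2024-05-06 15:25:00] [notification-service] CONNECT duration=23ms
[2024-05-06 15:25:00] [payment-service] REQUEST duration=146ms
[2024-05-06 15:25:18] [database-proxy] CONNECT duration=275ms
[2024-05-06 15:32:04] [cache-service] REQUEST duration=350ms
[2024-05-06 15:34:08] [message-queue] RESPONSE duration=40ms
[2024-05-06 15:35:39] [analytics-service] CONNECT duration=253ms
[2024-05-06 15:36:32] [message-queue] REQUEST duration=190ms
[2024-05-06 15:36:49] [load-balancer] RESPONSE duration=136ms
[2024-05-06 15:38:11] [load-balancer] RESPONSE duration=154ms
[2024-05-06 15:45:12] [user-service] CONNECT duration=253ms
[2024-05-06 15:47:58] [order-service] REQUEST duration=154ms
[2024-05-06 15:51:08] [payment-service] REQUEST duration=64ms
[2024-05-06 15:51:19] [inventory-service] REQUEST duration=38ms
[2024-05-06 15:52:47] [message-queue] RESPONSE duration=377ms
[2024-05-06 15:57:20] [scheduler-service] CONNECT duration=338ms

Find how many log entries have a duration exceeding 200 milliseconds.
7

To count timeouts:

1. Threshold: 200ms
2. Extract duration from each log entry
3. Count entries where duration > 200
4. Timeout count: 7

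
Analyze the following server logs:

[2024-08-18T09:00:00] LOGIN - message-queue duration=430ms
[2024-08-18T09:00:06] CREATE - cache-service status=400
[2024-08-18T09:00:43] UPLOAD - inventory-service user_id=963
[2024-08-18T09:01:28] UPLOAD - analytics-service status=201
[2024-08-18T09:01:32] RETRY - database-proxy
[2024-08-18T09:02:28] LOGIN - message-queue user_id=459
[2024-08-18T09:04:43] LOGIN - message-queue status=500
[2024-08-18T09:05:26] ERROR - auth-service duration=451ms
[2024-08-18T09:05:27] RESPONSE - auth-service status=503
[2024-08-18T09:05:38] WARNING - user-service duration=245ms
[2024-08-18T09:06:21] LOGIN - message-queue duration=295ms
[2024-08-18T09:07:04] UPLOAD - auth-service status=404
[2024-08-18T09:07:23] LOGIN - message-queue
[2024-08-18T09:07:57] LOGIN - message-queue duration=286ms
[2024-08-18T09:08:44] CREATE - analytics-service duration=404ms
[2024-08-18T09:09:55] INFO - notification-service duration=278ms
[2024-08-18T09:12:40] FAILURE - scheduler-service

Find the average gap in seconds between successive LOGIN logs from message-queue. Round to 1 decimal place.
95.4

To calculate average interval:

1. Find all LOGIN events for message-queue in order
2. Calculate time gaps between consecutive events
3. Compute mean of gaps: 477 / 5 = 95.4 seconds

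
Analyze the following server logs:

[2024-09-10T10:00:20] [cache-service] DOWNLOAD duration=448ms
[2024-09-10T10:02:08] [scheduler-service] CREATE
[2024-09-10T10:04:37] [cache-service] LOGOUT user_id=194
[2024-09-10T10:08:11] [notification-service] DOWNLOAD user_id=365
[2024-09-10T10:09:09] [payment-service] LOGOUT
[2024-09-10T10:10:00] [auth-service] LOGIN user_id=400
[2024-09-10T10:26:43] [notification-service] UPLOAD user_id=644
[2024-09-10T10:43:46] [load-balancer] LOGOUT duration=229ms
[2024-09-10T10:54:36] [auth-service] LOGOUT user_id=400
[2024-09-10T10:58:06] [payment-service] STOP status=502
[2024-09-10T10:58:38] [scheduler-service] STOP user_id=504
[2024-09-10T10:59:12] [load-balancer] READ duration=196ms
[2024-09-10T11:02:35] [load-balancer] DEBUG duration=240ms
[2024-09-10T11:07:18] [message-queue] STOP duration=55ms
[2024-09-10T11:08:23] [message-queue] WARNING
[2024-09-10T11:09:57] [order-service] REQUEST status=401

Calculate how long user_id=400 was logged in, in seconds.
2676

To calculate session duration:

1. Find LOGIN event for user_id=400: 2024-09-10T10:10:00
2. Find LOGOUT event for user_id=400: 2024-09-10T10:54:36
3. Session duration: 2024-09-10T10:54:36 - 2024-09-10T10:10:00 = 2676 seconds (44 minutes)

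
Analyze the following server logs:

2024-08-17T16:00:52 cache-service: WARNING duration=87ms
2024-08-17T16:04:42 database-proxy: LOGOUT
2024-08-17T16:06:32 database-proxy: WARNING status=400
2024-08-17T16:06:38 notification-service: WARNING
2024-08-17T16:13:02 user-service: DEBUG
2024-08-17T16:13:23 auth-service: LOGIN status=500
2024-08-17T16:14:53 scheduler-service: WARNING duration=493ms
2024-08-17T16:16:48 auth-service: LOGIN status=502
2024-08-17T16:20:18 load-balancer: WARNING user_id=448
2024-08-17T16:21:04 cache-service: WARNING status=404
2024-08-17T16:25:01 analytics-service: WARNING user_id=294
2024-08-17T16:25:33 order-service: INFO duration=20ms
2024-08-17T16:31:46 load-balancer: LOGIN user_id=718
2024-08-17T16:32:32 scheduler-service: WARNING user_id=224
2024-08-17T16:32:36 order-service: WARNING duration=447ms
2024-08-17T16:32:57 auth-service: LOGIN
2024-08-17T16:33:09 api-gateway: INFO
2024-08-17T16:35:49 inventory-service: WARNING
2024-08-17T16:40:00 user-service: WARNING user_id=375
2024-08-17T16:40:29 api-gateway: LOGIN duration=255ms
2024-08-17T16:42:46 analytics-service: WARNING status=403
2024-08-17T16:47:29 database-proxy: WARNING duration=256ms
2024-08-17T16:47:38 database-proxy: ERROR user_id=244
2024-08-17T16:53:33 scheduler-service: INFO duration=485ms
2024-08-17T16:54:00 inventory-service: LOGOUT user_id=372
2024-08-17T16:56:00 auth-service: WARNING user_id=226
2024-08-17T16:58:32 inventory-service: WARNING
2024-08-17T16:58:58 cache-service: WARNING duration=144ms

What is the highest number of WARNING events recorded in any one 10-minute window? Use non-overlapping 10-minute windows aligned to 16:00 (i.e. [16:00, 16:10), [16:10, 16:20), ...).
3

To find the burst window:

1. Divide the log period into non-overlapping 10-minute windows starting at 16:00
2. Count WARNING events in each window
3. Find the window with maximum count
4. Maximum events in a window: 3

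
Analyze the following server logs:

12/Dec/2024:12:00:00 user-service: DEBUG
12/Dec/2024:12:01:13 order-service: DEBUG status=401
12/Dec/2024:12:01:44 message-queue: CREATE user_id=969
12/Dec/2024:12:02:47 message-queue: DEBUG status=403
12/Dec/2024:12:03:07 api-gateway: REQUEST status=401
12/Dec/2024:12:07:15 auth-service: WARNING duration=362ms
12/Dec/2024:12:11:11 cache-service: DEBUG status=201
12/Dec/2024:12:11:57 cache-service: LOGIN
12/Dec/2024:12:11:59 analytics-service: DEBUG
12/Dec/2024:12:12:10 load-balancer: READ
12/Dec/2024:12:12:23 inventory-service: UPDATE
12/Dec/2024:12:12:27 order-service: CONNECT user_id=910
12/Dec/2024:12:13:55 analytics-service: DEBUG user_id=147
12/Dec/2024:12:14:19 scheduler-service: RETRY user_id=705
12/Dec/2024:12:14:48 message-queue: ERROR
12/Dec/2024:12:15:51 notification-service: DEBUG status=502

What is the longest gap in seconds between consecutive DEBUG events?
504

To find the longest gap:

1. Extract all DEBUG events in chronological order
2. Calculate time differences between consecutive events
3. Find the maximum difference
4. Longest gap: 504 seconds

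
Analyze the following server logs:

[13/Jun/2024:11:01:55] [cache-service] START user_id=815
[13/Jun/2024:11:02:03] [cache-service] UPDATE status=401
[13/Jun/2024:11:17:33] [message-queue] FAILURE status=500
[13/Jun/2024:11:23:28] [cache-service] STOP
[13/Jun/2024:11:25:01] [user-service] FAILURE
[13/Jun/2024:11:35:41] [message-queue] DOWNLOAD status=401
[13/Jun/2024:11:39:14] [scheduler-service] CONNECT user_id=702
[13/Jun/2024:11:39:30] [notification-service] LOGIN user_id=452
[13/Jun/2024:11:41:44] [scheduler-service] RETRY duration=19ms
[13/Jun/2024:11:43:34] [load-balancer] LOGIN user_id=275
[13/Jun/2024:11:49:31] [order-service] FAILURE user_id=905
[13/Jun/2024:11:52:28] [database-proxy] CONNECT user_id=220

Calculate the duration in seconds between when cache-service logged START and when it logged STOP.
1293

To find the time between events:

1. Locate the first START event for cache-service: 13/Jun/2024:11:01:55
2. Locate the first STOP event for cache-service: 13/Jun/2024:11:23:28
3. Calculate the difference: 13/Jun/2024:11:23:28 - 13/Jun/2024:11:01:55 = 1293 seconds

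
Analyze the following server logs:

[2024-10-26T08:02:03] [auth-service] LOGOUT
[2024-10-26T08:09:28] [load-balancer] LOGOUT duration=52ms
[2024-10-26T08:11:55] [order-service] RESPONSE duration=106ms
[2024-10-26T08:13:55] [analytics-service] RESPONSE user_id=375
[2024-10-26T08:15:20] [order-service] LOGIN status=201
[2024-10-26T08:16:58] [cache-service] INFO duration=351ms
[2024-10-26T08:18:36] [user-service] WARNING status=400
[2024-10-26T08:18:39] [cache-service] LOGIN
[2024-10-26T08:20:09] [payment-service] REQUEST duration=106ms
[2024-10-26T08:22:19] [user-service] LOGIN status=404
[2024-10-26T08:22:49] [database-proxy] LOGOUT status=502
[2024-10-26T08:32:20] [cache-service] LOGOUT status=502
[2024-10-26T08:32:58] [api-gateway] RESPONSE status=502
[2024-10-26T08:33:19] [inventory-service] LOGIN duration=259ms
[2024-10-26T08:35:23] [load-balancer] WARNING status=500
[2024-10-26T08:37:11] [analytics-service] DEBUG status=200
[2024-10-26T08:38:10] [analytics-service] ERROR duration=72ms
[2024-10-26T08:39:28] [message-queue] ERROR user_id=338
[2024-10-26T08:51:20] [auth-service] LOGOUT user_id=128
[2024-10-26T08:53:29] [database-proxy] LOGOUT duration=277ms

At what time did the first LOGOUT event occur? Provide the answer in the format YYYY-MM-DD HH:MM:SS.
2024-10-26 08:02:03

To find the first event:

1. Filter for all LOGOUT events
2. Sort by timestamp
3. Select the first one
4. Timestamp: 2024-10-26 08:02:03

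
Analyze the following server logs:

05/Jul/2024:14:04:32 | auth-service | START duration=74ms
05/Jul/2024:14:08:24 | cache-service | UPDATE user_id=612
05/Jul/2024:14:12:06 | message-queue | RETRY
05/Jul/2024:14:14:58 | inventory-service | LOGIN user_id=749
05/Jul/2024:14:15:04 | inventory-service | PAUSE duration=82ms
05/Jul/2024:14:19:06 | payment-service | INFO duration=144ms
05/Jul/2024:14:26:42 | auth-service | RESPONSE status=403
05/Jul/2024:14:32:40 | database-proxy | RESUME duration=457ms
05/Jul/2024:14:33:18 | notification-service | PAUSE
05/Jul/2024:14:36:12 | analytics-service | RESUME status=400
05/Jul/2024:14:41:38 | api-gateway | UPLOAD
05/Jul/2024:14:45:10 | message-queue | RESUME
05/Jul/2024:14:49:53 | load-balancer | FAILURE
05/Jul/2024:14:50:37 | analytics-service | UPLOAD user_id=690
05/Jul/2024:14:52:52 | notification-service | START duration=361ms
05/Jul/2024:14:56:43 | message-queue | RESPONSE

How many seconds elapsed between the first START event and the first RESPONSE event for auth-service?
1330

To find the time between events:

1. Locate the first START event for auth-service: 05/Jul/2024:14:04:32
2. Locate the first RESPONSE event for auth-service: 05/Jul/2024:14:26:42
3. Calculate the difference: 05/Jul/2024:14:26:42 - 05/Jul/2024:14:04:32 = 1330 seconds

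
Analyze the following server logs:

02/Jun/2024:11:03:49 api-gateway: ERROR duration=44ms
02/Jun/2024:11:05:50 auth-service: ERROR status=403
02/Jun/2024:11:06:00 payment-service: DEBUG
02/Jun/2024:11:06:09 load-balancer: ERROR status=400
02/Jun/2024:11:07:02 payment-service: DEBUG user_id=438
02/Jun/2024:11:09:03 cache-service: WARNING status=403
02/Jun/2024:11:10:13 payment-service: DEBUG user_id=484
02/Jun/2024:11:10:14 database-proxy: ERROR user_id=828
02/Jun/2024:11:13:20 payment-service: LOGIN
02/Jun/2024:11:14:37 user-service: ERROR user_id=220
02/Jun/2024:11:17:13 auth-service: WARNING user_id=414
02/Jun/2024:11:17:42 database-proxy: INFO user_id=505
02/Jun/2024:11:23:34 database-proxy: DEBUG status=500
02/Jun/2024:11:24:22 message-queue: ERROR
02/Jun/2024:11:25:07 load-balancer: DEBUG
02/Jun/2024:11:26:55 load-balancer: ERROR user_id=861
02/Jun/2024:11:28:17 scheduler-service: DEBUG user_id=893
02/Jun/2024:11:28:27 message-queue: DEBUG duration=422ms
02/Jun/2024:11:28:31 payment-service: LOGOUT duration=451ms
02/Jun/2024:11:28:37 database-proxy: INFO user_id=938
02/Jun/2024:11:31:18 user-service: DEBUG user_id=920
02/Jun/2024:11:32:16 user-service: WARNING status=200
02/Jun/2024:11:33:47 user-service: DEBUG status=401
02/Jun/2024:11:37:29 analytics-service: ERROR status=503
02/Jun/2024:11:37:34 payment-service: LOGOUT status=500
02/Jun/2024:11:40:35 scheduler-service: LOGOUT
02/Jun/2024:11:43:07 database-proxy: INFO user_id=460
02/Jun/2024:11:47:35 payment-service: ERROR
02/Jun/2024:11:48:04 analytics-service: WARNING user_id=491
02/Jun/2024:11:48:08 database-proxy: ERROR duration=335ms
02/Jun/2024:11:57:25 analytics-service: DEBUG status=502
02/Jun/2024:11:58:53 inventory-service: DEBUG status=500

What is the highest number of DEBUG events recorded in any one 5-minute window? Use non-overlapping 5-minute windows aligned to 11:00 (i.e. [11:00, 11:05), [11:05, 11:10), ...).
3

To find the burst window:

1. Divide the log period into non-overlapping 5-minute windows starting at 11:00
2. Count DEBUG events in each window
3. Find the window with maximum count
4. Maximum events in a window: 3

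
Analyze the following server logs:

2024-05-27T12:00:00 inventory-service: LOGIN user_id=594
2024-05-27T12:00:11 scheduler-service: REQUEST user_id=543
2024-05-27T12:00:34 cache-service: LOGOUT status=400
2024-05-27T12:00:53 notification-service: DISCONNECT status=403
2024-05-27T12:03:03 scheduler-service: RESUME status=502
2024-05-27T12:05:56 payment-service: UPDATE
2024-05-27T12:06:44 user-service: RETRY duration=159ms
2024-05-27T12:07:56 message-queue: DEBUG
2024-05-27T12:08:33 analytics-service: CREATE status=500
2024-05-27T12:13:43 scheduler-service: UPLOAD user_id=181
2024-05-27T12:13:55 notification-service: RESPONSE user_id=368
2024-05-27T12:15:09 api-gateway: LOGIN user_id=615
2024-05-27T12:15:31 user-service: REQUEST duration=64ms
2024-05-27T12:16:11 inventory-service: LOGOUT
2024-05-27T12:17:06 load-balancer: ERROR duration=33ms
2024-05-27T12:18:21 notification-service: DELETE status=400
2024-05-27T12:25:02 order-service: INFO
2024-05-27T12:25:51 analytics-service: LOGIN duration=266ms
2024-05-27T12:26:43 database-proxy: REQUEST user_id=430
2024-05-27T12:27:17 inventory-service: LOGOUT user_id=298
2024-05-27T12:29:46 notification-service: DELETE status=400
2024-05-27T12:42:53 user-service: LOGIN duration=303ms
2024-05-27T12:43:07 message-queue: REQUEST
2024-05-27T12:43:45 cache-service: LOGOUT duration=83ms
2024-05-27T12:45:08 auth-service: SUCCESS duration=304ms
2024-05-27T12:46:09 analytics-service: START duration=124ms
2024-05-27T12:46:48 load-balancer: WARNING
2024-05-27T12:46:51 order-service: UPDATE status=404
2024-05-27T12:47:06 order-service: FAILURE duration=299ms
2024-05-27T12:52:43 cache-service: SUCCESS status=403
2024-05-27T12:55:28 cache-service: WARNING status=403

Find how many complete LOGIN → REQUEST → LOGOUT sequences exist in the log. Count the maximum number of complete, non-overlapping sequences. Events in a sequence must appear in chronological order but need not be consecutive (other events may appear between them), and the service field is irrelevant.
4

To count sequences:

1. Look for pattern: LOGIN → REQUEST → LOGOUT
2. Greedily scan the log in chronological order, matching each sequence element in turn (ignoring service)
3. Each time the full pattern completes, increment the count and restart matching from the next event
4. Complete non-overlapping sequences found: 4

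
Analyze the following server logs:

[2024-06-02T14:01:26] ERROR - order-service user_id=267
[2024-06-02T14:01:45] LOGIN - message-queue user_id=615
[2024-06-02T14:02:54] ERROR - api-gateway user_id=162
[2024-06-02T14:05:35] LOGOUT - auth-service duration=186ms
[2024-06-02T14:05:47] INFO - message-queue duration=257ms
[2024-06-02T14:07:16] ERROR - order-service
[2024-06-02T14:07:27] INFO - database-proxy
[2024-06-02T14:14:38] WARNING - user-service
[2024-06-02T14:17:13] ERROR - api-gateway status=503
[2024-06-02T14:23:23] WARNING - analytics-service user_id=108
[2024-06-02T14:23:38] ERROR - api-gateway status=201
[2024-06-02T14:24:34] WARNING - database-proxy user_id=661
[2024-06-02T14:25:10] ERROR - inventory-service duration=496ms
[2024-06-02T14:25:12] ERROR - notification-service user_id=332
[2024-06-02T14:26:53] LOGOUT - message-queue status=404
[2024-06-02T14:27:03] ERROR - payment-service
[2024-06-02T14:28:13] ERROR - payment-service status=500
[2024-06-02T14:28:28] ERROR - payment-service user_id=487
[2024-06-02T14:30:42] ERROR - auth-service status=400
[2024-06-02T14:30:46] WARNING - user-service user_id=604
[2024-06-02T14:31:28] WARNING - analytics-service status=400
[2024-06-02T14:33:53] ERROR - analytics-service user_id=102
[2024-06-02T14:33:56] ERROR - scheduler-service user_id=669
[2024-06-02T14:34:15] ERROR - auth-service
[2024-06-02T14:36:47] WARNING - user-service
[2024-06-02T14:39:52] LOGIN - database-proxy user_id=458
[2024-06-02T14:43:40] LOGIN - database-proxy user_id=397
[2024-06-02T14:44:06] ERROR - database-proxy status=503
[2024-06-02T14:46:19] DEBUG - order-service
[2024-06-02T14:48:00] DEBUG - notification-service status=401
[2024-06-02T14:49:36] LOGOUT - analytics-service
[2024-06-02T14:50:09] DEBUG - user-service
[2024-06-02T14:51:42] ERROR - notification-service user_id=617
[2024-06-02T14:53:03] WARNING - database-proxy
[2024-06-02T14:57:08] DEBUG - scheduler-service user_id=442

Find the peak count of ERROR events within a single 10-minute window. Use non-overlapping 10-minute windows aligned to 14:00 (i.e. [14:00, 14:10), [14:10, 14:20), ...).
6

To find the burst window:

1. Divide the log period into non-overlapping 10-minute windows starting at 14:00
2. Count ERROR events in each window
3. Find the window with maximum count
4. Maximum events in a window: 6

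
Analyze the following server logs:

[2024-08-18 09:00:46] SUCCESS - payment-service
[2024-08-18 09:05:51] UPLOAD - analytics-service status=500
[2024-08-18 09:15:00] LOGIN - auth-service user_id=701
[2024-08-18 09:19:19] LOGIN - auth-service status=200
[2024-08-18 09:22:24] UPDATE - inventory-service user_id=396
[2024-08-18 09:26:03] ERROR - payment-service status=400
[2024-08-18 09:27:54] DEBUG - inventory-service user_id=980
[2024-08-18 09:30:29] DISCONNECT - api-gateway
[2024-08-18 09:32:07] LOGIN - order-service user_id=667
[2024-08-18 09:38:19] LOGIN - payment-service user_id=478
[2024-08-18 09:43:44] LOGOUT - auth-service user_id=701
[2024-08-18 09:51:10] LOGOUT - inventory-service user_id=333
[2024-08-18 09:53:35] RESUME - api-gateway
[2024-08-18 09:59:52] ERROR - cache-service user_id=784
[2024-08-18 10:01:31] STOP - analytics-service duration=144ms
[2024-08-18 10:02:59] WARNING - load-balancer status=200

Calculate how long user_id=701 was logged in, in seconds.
1724

To calculate session duration:

1. Find LOGIN event for user_id=701: 2024-08-18 09:15:00
2. Find LOGOUT event for user_id=701: 2024-08-18 09:43:44
3. Session duration: 2024-08-18 09:43:44 - 2024-08-18 09:15:00 = 1724 seconds (28 minutes)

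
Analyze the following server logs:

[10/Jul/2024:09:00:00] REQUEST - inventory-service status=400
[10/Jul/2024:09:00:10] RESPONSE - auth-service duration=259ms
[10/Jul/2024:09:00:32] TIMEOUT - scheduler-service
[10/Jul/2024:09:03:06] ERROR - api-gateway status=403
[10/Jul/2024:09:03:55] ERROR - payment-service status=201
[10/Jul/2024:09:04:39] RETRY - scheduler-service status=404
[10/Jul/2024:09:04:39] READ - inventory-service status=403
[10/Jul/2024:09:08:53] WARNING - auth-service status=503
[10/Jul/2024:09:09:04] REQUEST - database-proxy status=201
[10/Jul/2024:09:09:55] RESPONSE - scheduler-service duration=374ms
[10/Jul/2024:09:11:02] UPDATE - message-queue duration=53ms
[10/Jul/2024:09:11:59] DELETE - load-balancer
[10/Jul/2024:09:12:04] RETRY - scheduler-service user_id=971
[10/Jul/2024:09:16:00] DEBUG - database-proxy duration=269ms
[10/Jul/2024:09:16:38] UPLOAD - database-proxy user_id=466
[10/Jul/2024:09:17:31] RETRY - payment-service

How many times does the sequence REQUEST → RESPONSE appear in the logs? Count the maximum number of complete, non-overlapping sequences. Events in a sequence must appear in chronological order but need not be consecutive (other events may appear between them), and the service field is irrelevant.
2

To count sequences:

1. Look for pattern: REQUEST → RESPONSE
2. Greedily scan the log in chronological order, matching each sequence element in turn (ignoring service)
3. Each time the full pattern completes, increment the count and restart matching from the next event
4. Complete non-overlapping sequences found: 2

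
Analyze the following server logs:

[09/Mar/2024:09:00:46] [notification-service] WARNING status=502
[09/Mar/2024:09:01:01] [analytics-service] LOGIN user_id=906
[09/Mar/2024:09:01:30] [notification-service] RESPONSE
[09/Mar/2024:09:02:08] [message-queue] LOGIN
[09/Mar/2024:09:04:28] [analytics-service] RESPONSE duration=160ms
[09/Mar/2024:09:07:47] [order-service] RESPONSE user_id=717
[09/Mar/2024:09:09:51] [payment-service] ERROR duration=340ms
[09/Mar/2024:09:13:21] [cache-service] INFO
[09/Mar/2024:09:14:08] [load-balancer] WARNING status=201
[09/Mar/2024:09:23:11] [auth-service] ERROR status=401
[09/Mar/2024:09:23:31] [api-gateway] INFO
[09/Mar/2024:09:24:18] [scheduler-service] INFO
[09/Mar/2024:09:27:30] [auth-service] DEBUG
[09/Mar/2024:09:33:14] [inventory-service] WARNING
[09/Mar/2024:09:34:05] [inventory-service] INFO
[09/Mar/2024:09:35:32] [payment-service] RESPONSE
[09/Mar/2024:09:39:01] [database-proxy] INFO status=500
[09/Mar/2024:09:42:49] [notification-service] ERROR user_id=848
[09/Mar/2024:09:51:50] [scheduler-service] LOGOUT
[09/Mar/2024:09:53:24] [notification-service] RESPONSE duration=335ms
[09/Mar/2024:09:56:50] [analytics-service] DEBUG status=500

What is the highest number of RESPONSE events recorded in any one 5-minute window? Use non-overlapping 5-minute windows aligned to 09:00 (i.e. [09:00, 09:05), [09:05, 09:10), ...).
2

To find the burst window:

1. Divide the log period into non-overlapping 5-minute windows starting at 09:00
2. Count RESPONSE events in each window
3. Find the window with maximum count
4. Maximum events in a window: 2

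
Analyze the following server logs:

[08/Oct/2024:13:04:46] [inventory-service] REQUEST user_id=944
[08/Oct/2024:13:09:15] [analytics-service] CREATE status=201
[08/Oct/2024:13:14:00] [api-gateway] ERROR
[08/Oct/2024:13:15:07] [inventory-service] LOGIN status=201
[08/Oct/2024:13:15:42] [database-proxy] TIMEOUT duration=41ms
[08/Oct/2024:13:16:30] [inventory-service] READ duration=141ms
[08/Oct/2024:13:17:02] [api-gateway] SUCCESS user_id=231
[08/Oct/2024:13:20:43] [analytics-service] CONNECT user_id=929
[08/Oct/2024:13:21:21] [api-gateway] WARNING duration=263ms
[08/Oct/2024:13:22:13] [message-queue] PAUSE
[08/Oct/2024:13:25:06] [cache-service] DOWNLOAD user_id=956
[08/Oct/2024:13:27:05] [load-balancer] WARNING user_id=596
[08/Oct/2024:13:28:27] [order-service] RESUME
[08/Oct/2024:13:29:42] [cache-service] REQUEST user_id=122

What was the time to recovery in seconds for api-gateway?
182

To calculate recovery time:

1. Find ERROR event for api-gateway: 08/Oct/2024:13:14:00
2. Find next SUCCESS event for api-gateway: 08/Oct/2024:13:17:02
3. Recovery time: 08/Oct/2024:13:17:02 - 08/Oct/2024:13:14:00 = 182 seconds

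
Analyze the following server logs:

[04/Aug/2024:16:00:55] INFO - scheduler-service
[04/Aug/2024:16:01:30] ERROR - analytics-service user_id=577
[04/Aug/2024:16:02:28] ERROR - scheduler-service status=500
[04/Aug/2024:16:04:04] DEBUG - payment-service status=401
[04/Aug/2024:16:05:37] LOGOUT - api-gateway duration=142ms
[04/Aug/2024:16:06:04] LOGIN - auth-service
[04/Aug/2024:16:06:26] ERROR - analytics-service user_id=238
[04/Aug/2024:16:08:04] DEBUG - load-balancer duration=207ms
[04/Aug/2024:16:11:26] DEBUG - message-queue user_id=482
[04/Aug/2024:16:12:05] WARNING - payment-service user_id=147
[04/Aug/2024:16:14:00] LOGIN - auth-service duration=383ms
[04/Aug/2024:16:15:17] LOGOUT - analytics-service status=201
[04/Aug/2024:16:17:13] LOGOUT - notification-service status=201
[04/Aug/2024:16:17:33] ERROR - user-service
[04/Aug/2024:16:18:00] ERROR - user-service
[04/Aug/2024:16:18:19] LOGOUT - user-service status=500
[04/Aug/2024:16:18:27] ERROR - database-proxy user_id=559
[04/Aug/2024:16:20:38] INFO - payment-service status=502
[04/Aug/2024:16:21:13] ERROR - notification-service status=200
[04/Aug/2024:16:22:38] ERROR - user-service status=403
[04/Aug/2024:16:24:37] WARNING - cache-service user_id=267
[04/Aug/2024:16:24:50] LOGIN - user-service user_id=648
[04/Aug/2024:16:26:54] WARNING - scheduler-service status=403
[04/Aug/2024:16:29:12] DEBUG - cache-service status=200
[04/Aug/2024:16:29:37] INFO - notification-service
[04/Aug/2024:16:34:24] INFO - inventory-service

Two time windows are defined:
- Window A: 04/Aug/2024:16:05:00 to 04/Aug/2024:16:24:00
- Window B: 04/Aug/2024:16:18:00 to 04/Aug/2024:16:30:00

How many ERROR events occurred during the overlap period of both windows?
4

To find overlap events:

1. Window A: 04/Aug/2024:16:05:00 to 04/Aug/2024:16:24:00
2. Window B: 04/Aug/2024:16:18:00 to 04/Aug/2024:16:30:00
3. Overlap period: 04/Aug/2024:16:18:00 to 04/Aug/2024:16:24:00
4. Count ERROR events in overlap: 4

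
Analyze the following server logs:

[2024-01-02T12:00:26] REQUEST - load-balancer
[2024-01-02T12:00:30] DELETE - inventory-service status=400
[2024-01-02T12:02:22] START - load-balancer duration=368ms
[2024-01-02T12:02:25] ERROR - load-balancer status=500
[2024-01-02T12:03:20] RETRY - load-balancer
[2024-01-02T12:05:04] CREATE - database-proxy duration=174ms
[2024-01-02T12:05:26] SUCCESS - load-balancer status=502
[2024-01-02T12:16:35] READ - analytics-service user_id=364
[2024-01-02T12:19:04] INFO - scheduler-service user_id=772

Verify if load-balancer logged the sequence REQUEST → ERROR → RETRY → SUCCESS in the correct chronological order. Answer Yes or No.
Yes

To verify sequence order:

1. Find all events in sequence REQUEST → ERROR → RETRY → SUCCESS for load-balancer
2. Extract their timestamps
3. Check if timestamps are in ascending order
4. Result: Yes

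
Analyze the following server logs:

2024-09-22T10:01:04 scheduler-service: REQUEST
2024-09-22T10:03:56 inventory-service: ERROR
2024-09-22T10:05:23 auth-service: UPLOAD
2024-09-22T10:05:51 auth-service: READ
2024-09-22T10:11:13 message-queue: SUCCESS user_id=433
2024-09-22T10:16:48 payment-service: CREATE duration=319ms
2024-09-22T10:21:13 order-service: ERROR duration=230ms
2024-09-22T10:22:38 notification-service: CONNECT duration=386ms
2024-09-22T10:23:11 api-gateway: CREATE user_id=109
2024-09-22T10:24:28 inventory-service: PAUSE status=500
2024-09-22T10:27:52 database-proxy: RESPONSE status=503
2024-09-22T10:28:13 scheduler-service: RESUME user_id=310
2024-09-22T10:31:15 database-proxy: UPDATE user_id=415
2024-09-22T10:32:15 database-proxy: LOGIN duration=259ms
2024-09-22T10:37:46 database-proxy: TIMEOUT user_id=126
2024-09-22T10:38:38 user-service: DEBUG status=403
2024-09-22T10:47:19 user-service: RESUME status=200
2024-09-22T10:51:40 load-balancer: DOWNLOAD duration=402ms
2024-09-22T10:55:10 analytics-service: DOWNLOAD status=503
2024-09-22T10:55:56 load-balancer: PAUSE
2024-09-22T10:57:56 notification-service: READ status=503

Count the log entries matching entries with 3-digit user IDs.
5

To find matching entries:

1. Pattern to match: entries with 3-digit user IDs
2. Scan each log entry for the pattern
3. Count matches: 5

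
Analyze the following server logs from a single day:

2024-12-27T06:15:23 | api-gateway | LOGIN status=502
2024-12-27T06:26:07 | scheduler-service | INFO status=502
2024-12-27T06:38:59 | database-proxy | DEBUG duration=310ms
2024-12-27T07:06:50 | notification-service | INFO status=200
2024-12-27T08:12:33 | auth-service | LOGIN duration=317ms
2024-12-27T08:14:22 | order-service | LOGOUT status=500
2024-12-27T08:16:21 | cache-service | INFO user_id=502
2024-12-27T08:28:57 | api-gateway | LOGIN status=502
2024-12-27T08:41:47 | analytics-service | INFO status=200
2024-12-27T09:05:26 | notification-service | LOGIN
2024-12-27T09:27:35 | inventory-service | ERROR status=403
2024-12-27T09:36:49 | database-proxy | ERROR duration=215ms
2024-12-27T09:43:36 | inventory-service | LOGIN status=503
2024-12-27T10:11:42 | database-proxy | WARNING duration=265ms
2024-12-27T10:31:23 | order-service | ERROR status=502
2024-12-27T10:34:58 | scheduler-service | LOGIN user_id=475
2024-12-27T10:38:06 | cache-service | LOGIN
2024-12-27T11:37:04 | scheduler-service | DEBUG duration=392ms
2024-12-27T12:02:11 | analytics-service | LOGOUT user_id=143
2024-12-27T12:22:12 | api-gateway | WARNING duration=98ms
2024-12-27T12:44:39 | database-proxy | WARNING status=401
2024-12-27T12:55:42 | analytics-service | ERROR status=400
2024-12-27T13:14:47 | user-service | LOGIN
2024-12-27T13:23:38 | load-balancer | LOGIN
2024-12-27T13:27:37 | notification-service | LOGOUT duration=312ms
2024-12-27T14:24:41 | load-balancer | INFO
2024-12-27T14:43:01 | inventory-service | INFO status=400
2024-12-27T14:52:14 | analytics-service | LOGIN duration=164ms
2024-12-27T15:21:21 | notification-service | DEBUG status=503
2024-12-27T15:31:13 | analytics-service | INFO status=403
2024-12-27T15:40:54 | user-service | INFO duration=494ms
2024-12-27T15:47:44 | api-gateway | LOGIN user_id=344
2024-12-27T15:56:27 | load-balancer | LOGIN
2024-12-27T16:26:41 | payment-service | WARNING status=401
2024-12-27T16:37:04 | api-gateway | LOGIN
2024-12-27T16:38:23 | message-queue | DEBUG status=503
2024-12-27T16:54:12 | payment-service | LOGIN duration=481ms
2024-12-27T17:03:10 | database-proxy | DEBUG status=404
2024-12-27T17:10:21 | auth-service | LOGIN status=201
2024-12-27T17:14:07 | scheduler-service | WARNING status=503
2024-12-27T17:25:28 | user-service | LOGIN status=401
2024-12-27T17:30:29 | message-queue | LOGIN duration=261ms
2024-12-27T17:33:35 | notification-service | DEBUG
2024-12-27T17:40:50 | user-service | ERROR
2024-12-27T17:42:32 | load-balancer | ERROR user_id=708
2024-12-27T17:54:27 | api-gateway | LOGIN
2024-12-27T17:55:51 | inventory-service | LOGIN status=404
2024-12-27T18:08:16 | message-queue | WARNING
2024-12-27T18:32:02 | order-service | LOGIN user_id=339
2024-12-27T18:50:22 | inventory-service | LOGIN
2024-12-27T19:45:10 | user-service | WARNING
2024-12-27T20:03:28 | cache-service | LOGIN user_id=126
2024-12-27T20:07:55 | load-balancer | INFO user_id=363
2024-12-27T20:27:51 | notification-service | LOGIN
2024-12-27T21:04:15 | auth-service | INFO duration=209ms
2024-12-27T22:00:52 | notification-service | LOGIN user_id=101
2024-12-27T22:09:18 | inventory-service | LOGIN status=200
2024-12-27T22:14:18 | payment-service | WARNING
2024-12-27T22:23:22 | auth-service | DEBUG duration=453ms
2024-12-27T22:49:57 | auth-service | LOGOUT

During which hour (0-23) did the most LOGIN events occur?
17

To find the peak hour:

1. Group all LOGIN events by hour
2. Count events in each hour
3. Find hour with maximum count
4. Peak hour: 17 (with 5 events)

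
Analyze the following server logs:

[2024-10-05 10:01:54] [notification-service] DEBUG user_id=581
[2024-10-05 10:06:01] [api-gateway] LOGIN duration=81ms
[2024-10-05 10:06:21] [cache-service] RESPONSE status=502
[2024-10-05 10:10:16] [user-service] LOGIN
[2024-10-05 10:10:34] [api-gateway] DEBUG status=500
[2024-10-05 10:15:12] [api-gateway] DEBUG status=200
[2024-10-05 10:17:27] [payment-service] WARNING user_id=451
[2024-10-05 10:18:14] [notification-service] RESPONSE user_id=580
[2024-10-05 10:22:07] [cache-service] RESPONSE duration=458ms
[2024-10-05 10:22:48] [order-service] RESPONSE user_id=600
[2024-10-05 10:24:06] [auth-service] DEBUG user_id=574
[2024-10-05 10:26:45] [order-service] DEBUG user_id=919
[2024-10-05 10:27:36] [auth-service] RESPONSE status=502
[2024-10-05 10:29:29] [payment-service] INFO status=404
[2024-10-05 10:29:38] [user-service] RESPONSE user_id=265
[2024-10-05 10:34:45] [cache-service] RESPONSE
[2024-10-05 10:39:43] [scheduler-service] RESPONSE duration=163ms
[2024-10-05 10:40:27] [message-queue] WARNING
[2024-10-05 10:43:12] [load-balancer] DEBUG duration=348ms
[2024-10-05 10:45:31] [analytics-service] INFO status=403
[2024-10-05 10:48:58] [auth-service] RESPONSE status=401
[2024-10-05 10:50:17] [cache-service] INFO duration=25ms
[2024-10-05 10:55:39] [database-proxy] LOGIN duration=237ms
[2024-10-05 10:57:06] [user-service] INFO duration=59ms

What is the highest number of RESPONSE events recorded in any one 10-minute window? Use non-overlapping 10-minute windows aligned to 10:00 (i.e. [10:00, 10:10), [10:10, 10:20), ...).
4

To find the burst window:

1. Divide the log period into non-overlapping 10-minute windows starting at 10:00
2. Count RESPONSE events in each window
3. Find the window with maximum count
4. Maximum events in a window: 4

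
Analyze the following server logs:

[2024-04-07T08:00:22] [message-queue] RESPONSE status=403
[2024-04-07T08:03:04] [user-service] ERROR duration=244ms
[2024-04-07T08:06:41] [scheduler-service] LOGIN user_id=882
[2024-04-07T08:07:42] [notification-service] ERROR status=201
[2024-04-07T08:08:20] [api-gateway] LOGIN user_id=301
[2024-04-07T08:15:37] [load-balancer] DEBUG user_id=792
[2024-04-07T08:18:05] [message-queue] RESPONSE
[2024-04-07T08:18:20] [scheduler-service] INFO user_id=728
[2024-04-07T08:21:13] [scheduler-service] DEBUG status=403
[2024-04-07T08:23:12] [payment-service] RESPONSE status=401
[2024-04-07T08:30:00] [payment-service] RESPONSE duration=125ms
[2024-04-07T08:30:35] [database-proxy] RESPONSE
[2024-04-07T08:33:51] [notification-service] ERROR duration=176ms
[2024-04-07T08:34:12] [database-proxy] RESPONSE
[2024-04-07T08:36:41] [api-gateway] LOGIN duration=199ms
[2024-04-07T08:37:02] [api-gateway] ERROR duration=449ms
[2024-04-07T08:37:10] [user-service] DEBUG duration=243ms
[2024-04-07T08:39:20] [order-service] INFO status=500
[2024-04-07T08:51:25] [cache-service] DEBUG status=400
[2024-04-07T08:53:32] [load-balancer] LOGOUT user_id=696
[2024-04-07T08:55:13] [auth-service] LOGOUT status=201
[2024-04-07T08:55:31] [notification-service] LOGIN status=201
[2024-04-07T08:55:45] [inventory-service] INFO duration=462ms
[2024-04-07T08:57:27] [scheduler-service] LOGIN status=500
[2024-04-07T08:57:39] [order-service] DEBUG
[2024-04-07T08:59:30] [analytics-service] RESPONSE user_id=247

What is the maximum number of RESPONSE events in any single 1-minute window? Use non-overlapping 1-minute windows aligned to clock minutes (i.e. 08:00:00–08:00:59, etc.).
2

To find the burst window:

1. Divide the log period into non-overlapping 1-minute windows starting at 08:00
2. Count RESPONSE events in each window
3. Find the window with maximum count
4. Maximum events in a window: 2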